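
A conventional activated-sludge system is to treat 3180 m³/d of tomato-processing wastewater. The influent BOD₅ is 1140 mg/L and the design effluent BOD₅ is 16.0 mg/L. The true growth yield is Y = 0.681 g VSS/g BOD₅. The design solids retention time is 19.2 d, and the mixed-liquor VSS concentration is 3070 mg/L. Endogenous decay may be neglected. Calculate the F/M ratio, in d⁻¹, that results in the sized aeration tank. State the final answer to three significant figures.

F/M ≈ 0.0776 d⁻¹

With k_d = 0 the design equation reduces to V = Y Q (S₀−S) θ_c / X = 0.681 × 3180 × (1140 − 16.0) × 19.2 / 3070 = 15223 m³.
F/M = applied load / biomass = Q·S₀/(V·X) = 3180 × 1140 / (15223 × 3070) = 0.07757 d⁻¹.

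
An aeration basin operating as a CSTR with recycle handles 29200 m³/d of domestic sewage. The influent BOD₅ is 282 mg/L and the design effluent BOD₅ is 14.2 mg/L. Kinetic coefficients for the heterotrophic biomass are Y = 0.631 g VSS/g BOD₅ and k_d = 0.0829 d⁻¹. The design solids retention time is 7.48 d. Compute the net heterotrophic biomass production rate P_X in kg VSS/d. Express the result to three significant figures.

P_X ≈ 3050 kg VSS/d

Correct the yield for decay: Y_obs = Y/(1 + k_d θ_c) = 0.631 / (1 + 0.0829 × 7.48) = 0.631 / 1.620 = 0.3895.
ΔS = 282 − 14.2 = 267.8 mg/L, so the substrate removal rate is 29200 × 267.8/1000 = 7820 kg BOD₅/d.
Net biomass production P_X = Y_obs × Q·(S₀ − S) = 0.3895 × 7820 = 3046 kg VSS/d.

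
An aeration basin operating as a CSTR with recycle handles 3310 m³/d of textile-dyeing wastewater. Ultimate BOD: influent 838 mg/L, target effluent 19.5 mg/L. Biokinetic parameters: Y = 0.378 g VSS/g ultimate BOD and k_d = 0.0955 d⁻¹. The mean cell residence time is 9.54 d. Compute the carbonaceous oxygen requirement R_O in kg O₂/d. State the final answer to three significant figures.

Correct the yield for decay: Y_obs = Y/(1 + k_d θ_c) = 0.378 / (1 + 0.0955 × 9.54) = 0.378 / 1.911 = 0.1978.
Q·(S₀ − S) = 3310 × (838 − 19.5) × 10⁻³ = 2709 kg/d removed.
Biomass synthesised: P_X = Y_obs × 2709 = 535.9 kg VSS/d.
R_O = Q·(S₀ − S) − 1.42·P_X = 2709 − 1.42 × 535.9 = 1948 kg O₂/d.

R_O ≈ 1950 kg O₂/d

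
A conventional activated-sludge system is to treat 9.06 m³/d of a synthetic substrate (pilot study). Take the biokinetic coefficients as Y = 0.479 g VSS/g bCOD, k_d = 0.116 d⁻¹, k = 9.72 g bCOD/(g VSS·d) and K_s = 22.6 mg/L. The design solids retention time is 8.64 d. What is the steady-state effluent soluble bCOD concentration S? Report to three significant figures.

For a completely mixed reactor with recycle the Lawrence–McCarty relation gives S = K_s·(1 + k_d·θ_c) / [θ_c·(Y·k − k_d) − 1] = 22.6 × (1 + 0.116 × 8.64) / [8.64 × (0.479 × 9.72 − 0.116) − 1] = 45.25 / 38.22 = 1.184 mg/L.

S ≈ 1.18 mg/L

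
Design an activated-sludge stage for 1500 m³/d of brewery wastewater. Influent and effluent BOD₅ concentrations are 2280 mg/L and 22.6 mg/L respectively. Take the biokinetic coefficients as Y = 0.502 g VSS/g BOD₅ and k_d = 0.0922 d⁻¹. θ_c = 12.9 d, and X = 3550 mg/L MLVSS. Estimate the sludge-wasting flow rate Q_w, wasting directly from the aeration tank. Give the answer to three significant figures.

Steady-state biomass mass balance: V·X·(1 + k_d·θ_c) = Y·Q·(S₀ − S)·θ_c, so V = 0.502 × 1500 × (2280 − 22.6) × 12.9 / [3550 × (1 + 0.0922 × 12.9)] = 2.19×10^7 / 7772 = 2821 m³.
For wasting at MLVSS concentration, Q_w = V/θ_c = 2821/12.9 = 218.7 m³/d.

Q_w ≈ 219 m³/d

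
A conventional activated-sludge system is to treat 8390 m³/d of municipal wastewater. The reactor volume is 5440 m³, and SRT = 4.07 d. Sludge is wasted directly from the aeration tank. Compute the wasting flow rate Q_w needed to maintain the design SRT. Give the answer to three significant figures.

Q_w ≈ 1340 m³/d

For wasting at MLVSS concentration, Q_w = V/θ_c = 5440/4.07 = 1337 m³/d.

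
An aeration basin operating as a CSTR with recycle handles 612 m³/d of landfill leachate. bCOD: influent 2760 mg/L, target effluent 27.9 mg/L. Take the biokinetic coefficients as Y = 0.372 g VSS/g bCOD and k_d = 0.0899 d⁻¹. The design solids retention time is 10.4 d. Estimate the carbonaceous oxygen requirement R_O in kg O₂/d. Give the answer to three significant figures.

Y_obs = Y / (1 + k_d θ_c) = 0.372 / (1 + 0.0899 × 10.4) = 0.372 / 1.935 = 0.1923.
Q·(S₀ − S) = 612 × (2760 − 27.9) × 10⁻³ = 1672 kg/d removed.
Net sludge production P_X = 0.1923 × 1672 = 321.5 kg VSS/d.
R_O = Q·(S₀ − S) − 1.42·P_X = 1672 − 1.42 × 321.5 = 1216 kg O₂/d.

R_O ≈ 1220 kg O₂/d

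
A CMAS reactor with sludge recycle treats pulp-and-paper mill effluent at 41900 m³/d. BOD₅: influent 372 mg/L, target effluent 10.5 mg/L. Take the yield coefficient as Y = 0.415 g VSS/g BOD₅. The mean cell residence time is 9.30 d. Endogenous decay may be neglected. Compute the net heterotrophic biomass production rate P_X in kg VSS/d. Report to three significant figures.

P_X ≈ 6290 kg VSS/d

No decay correction is needed, so Y_obs = Y = 0.415.
Substrate removed = Q·(S₀ − S) = 41900 m³/d × (372 − 10.5) g/m³ = 1.51×10^7 g/d = 15147 kg/d.
P_X = Y_obs · Q(S₀ − S) = 0.4150 × 15147 = 6286 kg VSS/d.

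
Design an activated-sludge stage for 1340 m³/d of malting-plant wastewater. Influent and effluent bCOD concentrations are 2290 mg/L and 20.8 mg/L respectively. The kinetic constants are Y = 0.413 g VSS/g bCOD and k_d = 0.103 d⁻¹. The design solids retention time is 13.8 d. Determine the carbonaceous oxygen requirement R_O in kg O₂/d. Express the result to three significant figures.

Correct the yield for decay: Y_obs = Y/(1 + k_d θ_c) = 0.413 / (1 + 0.103 × 13.8) = 0.413 / 2.421 = 0.1706.
Q·(S₀ − S) = 1340 × (2290 − 20.8) × 10⁻³ = 3041 kg/d removed.
Net sludge production P_X = 0.1706 × 3041 = 518.6 kg VSS/d.
Carbonaceous O₂ demand = substrate oxidised − cell-mass equivalent = 3041 − 1.42 × 518.6 = 2304 kg O₂/d.

R_O ≈ 2300 kg O₂/d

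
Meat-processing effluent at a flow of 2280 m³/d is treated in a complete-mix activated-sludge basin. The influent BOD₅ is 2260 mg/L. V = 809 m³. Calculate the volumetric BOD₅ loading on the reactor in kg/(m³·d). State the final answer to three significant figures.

L_v ≈ 6.37 kg BOD₅/(m³·d)

Volumetric loading L_v = Q·S₀ / V = 2280 × 2260 g/m³ / 809.0 m³ = 6369 g/(m³·d) = 6.369 kg BOD₅/(m³·d).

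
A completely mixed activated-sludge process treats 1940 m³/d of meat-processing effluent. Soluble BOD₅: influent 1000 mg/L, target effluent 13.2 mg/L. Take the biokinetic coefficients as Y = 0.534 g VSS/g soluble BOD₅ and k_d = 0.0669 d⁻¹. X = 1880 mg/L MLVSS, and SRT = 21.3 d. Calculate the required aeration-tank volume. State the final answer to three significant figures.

V ≈ 4780 m³

Rearranging the biomass balance for a CMAS with decay, V = Y·Q·ΔS·θ_c / [X·(1+k_d θ_c)] = 0.534 × 1940 × (1000 − 13.2) × 21.3 / [1880 × (1 + 0.0669 × 21.3)] = 2.18×10^7 / 4559 = 4776 m³.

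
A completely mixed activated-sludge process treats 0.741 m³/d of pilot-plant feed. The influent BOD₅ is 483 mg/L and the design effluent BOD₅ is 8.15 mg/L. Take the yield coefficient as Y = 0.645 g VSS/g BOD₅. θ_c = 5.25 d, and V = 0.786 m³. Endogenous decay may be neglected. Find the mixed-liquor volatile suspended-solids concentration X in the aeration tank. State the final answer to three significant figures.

X ≈ 1520 mg/L

X = Y·Q·ΔS·θ_c / V = 0.645 × 0.741 × (483 − 8.15) × 5.25 / 0.786 = 1516 mg/L.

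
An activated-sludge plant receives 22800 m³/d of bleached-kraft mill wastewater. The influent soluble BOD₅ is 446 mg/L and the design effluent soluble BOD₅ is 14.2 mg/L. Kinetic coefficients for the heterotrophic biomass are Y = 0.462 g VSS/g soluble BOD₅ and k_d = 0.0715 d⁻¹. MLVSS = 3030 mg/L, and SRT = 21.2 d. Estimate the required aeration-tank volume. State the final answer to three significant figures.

V ≈ 12600 m³

Steady-state biomass mass balance: V·X·(1 + k_d·θ_c) = Y·Q·(S₀ − S)·θ_c, so V = 0.462 × 22800 × (446 − 14.2) × 21.2 / [3030 × (1 + 0.0715 × 21.2)] = 9.64×10^7 / 7623 = 12650 m³.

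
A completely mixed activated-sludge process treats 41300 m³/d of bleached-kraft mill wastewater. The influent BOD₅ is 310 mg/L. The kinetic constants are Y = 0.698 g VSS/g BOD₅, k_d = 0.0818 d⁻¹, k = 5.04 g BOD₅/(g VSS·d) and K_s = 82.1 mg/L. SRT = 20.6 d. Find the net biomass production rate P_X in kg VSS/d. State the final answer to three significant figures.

From the Monod/SRT balance for a CMAS, S = K_s·(1+k_d θ_c)/[θ_c·(Y k − k_d) − 1] = 82.1 × (1 + 0.0818 × 20.6) / [20.6 × (0.698 × 5.04 − 0.0818) − 1] = 220.4 / 69.78 = 3.159 mg/L.
Y_obs = Y / (1 + k_d θ_c) = 0.698 / (1 + 0.0818 × 20.6) = 0.698 / 2.685 = 0.2600.
Q·(S₀ − S) = 41300 × (310 − 3.16) × 10⁻³ = 12672 kg/d removed.
P_X = Y_obs · Q(S₀ − S) = 0.2600 × 12672 = 3294 kg VSS/d.

P_X ≈ 3290 kg VSS/d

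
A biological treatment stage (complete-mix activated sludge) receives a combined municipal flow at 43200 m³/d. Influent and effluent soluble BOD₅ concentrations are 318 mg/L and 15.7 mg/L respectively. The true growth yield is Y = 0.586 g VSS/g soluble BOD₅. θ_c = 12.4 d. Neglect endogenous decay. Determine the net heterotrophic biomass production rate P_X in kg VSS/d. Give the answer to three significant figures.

Since k_d ≈ 0, Y_obs = Y = 0.586 g VSS/g soluble BOD₅.
Mass of soluble BOD₅ removed per day: Q(S₀ − S) = 43200 × 302.3 g/m³ = 13059 kg/d.
Biomass produced: P_X = Y_obs·Q·ΔS = 0.5860 × 13059 ≈ 7653 kg VSS/d.

P_X ≈ 7650 kg VSS/d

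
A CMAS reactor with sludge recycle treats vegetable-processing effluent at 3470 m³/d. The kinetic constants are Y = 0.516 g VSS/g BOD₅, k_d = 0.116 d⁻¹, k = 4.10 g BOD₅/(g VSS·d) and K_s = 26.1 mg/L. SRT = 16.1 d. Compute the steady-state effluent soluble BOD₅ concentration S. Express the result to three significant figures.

S ≈ 2.40 mg/L

From the Monod/SRT balance for a CMAS, S = K_s·(1+k_d θ_c)/[θ_c·(Y k − k_d) − 1] = 26.1 × (1 + 0.116 × 16.1) / [16.1 × (0.516 × 4.10 − 0.116) − 1] = 74.84 / 31.19 = 2.399 mg/L.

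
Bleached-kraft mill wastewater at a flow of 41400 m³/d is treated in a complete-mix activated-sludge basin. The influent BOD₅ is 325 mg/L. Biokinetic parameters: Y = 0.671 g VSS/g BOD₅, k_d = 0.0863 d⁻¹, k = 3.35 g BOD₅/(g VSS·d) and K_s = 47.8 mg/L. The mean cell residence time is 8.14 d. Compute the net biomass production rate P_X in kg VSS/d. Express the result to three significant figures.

P_X ≈ 5220 kg VSS/d

For a completely mixed reactor with recycle the Lawrence–McCarty relation gives S = K_s·(1 + k_d·θ_c) / [θ_c·(Y·k − k_d) − 1] = 47.8 × (1 + 0.0863 × 8.14) / [8.14 × (0.671 × 3.35 − 0.0863) − 1] = 81.38 / 16.60 = 4.904 mg/L.
Y_obs = Y / (1 + k_d θ_c) = 0.671 / (1 + 0.0863 × 8.14) = 0.671 / 1.702 = 0.3941.
Mass of BOD₅ removed per day: Q(S₀ − S) = 41400 × 320.1 g/m³ = 13252 kg/d.
So the net sludge growth is P_X = 0.3941 × 13252 = 5223 kg VSS/d.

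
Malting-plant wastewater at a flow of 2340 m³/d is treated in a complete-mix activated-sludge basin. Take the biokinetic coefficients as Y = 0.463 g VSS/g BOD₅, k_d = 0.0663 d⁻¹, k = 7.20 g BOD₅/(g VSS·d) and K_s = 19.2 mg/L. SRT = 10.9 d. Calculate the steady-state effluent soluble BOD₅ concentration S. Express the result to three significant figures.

For a completely mixed reactor with recycle the Lawrence–McCarty relation gives S = K_s·(1 + k_d·θ_c) / [θ_c·(Y·k − k_d) − 1] = 19.2 × (1 + 0.0663 × 10.9) / [10.9 × (0.463 × 7.20 − 0.0663) − 1] = 33.08 / 34.61 = 0.9556 mg/L.

S ≈ 0.956 mg/L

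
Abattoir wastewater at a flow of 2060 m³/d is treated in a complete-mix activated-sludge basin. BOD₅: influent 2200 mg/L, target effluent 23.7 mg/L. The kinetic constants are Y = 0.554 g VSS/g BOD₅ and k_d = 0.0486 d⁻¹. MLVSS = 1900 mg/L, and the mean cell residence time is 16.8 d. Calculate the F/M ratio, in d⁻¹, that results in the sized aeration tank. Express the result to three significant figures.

F/M ≈ 0.197 d⁻¹

Rearranging the biomass balance for a CMAS with decay, V = Y·Q·ΔS·θ_c / [X·(1+k_d θ_c)] = 0.554 × 2060 × (2200 − 23.7) × 16.8 / [1900 × (1 + 0.0486 × 16.8)] = 4.17×10^7 / 3451 = 12090 m³.
F/M = applied load / biomass = Q·S₀/(V·X) = 2060 × 2200 / (12090 × 1900) = 0.1973 d⁻¹.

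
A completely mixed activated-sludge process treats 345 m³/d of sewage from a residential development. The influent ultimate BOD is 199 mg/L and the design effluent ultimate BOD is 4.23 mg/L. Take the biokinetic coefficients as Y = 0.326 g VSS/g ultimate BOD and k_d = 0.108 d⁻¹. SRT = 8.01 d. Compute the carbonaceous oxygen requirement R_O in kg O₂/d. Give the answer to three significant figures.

Correct the yield for decay: Y_obs = Y/(1 + k_d θ_c) = 0.326 / (1 + 0.108 × 8.01) = 0.326 / 1.865 = 0.1748.
Q·(S₀ − S) = 345 × (199 − 4.23) × 10⁻³ = 67.20 kg/d removed.
Net sludge production P_X = 0.1748 × 67.20 = 11.75 kg VSS/d.
R_O = Q·(S₀ − S) − 1.42·P_X = 67.20 − 1.42 × 11.75 = 50.52 kg O₂/d.

R_O ≈ 50.5 kg O₂/d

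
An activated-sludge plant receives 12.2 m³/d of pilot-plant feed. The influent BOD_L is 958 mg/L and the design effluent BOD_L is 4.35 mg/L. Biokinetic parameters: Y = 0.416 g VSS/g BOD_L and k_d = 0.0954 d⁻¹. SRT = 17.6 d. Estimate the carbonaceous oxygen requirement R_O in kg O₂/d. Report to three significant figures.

Observed yield with endogenous decay: Y_obs = Y / (1 + k_d·θ_c) = 0.416 / (1 + 0.0954 × 17.6) = 0.416 / 2.679 = 0.1553 g VSS/g BOD_L.
Q·(S₀ − S) = 12.2 × (958 − 4.35) × 10⁻³ = 11.63 kg/d removed.
P_X = Y_obs·Q·(S₀ − S) = 0.1553 × 11.63 = 1.807 kg VSS/d.
Carbonaceous O₂ demand = substrate oxidised − cell-mass equivalent = 11.63 − 1.42 × 1.807 = 9.069 kg O₂/d.

R_O ≈ 9.07 kg O₂/d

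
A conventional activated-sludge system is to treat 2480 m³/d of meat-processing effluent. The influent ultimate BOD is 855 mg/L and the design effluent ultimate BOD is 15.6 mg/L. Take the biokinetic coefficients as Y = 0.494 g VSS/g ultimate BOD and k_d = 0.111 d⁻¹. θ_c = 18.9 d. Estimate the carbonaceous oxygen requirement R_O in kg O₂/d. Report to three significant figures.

The observed yield is Y_obs = Y/(1 + k_d·θ_c) = 0.494 / (1 + 0.111 × 18.9) = 0.494 / 3.098 = 0.1595 g VSS per g ultimate BOD removed.
Q·(S₀ − S) = 2480 × (855 − 15.6) × 10⁻³ = 2082 kg/d removed.
Biomass synthesised: P_X = Y_obs × 2082 = 332.0 kg VSS/d.
Carbonaceous O₂ demand = substrate oxidised − cell-mass equivalent = 2082 − 1.42 × 332.0 = 1610 kg O₂/d.

R_O ≈ 1610 kg O₂/d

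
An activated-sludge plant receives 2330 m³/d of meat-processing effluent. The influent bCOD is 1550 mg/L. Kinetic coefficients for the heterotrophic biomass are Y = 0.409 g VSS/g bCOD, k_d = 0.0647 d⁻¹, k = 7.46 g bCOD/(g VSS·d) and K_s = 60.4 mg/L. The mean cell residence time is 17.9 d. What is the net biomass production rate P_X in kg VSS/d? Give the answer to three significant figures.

From the Monod/SRT balance for a CMAS, S = K_s·(1+k_d θ_c)/[θ_c·(Y k − k_d) − 1] = 60.4 × (1 + 0.0647 × 17.9) / [17.9 × (0.409 × 7.46 − 0.0647) − 1] = 130.4 / 52.46 = 2.485 mg/L.
The observed yield is Y_obs = Y/(1 + k_d·θ_c) = 0.409 / (1 + 0.0647 × 17.9) = 0.409 / 2.158 = 0.1895 g VSS per g bCOD removed.
Mass of bCOD removed per day: Q(S₀ − S) = 2330 × 1548 g/m³ = 3606 kg/d.
So the net sludge growth is P_X = 0.1895 × 3606 = 683.3 kg VSS/d.

P_X ≈ 683 kg VSS/d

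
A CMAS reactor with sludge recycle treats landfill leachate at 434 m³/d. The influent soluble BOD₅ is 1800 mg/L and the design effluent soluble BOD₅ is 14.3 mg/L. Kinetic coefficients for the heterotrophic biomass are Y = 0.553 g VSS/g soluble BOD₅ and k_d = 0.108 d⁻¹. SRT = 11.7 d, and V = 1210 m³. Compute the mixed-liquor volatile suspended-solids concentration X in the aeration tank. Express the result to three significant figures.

X ≈ 1830 mg/L

Solving the biomass balance for X: X = Y Q (S₀−S) θ_c / [V (1+k_d θ_c)] = 0.553 × 434 × (1800 − 14.3) × 11.7 / [1210 × (1 + 0.108 × 11.7)] = 1831 mg/L.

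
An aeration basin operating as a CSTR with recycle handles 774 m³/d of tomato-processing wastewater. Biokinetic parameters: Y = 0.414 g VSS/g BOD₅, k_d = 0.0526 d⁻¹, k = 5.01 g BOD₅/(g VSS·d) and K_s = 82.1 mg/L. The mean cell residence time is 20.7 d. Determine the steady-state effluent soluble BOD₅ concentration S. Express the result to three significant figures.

S ≈ 4.20 mg/L

Effluent substrate depends only on kinetics and SRT: S = K_s(1 + k_d θ_c) / [θ_c(Yk − k_d) − 1] = 82.1 × (1 + 0.0526 × 20.7) / [20.7 × (0.414 × 5.01 − 0.0526) − 1] = 171.5 / 40.85 = 4.199 mg/L.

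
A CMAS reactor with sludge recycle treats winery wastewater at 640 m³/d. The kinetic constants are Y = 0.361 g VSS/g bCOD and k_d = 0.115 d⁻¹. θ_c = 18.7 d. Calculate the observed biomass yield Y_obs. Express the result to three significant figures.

Y_obs = Y / (1 + k_d θ_c) = 0.361 / (1 + 0.115 × 18.7) = 0.361 / 3.151 = 0.1146.

Y_obs ≈ 0.115 g VSS/g bCOD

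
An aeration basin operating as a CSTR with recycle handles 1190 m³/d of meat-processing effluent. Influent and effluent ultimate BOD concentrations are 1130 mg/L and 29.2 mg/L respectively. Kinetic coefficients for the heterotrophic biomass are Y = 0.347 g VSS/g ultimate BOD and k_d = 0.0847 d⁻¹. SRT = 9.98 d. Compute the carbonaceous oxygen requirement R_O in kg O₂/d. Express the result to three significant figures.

Observed yield with endogenous decay: Y_obs = Y / (1 + k_d·θ_c) = 0.347 / (1 + 0.0847 × 9.98) = 0.347 / 1.845 = 0.1880 g VSS/g ultimate BOD.
ΔS = 1130 − 29.2 = 1101 mg/L, so the substrate removal rate is 1190 × 1101/1000 = 1310 kg ultimate BOD/d.
P_X = Y_obs·Q·(S₀ − S) = 0.1880 × 1310 = 246.3 kg VSS/d.
R_O = Q·ΔS − 1.42 P_X = 1310 − 349.8 = 960.2 kg O₂/d.

R_O ≈ 960 kg O₂/d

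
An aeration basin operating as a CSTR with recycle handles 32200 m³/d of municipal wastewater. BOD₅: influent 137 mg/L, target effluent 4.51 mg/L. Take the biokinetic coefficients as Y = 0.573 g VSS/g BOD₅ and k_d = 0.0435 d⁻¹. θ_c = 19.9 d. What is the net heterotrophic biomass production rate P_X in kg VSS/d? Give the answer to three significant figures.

Observed yield with endogenous decay: Y_obs = Y / (1 + k_d·θ_c) = 0.573 / (1 + 0.0435 × 19.9) = 0.573 / 1.866 = 0.3071 g VSS/g BOD₅.
Substrate removed = Q·(S₀ − S) = 32200 m³/d × (137 − 4.51) g/m³ = 4.27×10^6 g/d = 4266 kg/d.
So the net sludge growth is P_X = 0.3071 × 4266 = 1310 kg VSS/d.

P_X ≈ 1310 kg VSS/d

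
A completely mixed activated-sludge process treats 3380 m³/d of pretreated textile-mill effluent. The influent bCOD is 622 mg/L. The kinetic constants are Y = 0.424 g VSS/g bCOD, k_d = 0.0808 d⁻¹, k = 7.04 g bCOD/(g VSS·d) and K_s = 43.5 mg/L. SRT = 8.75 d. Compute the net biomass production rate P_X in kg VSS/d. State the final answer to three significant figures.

P_X ≈ 520 kg VSS/d

For a completely mixed reactor with recycle the Lawrence–McCarty relation gives S = K_s·(1 + k_d·θ_c) / [θ_c·(Y·k − k_d) − 1] = 43.5 × (1 + 0.0808 × 8.75) / [8.75 × (0.424 × 7.04 − 0.0808) − 1] = 74.25 / 24.41 = 3.042 mg/L.
Y_obs = Y / (1 + k_d θ_c) = 0.424 / (1 + 0.0808 × 8.75) = 0.424 / 1.707 = 0.2484.
Mass of bCOD removed per day: Q(S₀ − S) = 3380 × 619.0 g/m³ = 2092 kg/d.
So the net sludge growth is P_X = 0.2484 × 2092 = 519.7 kg VSS/d.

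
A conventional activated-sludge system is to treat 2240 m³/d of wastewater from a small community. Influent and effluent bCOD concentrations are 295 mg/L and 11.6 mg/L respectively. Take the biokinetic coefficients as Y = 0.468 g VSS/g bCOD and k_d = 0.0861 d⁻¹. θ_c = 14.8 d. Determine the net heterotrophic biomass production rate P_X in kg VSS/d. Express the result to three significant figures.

Y_obs = Y / (1 + k_d θ_c) = 0.468 / (1 + 0.0861 × 14.8) = 0.468 / 2.274 = 0.2058.
Mass of bCOD removed per day: Q(S₀ − S) = 2240 × 283.4 g/m³ = 634.8 kg/d.
So the net sludge growth is P_X = 0.2058 × 634.8 = 130.6 kg VSS/d.

P_X ≈ 131 kg VSS/d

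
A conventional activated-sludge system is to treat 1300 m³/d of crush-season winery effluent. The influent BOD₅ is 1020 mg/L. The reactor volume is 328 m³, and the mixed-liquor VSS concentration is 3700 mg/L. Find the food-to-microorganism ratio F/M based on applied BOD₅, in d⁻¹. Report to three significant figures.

F/M = applied load / biomass = Q·S₀/(V·X) = 1300 × 1020 / (328.0 × 3700) = 1.093 d⁻¹.

F/M ≈ 1.09 d⁻¹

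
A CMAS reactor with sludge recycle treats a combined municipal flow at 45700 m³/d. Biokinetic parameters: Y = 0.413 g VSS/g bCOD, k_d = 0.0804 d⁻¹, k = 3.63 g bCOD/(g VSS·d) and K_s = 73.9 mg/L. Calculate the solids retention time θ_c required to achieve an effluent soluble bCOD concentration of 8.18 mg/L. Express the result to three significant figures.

Specific growth rate at S = 8.18 mg/L: μ = YkS/(K_s+S) = 0.413·3.63·8.18/(73.9+8.18) = 0.1494 d⁻¹.
θ_c = 1/(μ − k_d) = 1/(0.1494 − 0.0804) = 1/0.06901 = 14.49 d.

θ_c ≈ 14.5 d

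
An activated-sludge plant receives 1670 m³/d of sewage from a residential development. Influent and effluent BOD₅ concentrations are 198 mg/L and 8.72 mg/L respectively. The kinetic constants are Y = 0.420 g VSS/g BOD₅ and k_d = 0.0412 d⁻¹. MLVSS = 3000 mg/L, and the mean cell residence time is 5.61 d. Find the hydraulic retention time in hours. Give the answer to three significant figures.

τ ≈ 2.90 h

Steady-state biomass mass balance: V·X·(1 + k_d·θ_c) = Y·Q·(S₀ − S)·θ_c, so V = 0.420 × 1670 × (198 − 8.72) × 5.61 / [3000 × (1 + 0.0412 × 5.61)] = 7.45×10^5 / 3693 = 201.7 m³.
τ = V/Q = 201.7/1670 = 0.1208 d, or 2.898 h.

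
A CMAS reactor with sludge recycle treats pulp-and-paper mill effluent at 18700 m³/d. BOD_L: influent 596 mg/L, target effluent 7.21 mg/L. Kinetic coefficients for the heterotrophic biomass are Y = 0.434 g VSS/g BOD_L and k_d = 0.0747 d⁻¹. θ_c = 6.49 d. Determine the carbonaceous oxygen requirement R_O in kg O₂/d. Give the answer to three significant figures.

R_O ≈ 6440 kg O₂/d

Correct the yield for decay: Y_obs = Y/(1 + k_d θ_c) = 0.434 / (1 + 0.0747 × 6.49) = 0.434 / 1.485 = 0.2923.
Mass of BOD_L removed per day: Q(S₀ − S) = 18700 × 588.8 g/m³ = 11010 kg/d.
P_X = Y_obs·Q·(S₀ − S) = 0.2923 × 11010 = 3218 kg VSS/d.
Carbonaceous O₂ demand = substrate oxidised − cell-mass equivalent = 11010 − 1.42 × 3218 = 6440 kg O₂/d.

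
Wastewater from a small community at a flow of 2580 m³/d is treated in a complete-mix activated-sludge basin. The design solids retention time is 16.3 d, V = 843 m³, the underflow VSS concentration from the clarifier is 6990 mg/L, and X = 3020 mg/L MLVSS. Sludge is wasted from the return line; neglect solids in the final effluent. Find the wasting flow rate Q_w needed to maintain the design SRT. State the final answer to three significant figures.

Q_w ≈ 22.3 m³/d

Wasting from the return line (neglecting effluent solids): Q_w = V·X / (θ_c·X_r) = 843.0 × 3020 / (16.3 × 6990) = 22.34 m³/d.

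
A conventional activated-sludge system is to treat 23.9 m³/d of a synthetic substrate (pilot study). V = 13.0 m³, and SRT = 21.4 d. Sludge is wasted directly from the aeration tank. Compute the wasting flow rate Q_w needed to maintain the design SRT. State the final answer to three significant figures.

For wasting at MLVSS concentration, Q_w = V/θ_c = 13.00/21.4 = 0.6075 m³/d.

Q_w ≈ 0.607 m³/d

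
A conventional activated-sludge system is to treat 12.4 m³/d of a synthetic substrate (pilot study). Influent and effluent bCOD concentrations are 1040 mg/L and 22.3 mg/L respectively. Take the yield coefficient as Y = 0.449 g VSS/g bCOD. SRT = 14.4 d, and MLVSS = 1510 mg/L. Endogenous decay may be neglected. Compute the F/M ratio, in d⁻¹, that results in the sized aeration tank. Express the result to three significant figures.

F/M ≈ 0.158 d⁻¹

V·X = Y·Q·ΔS·θ_c gives V = 0.449 × 12.4 × (1040 − 22.3) × 14.4 / 1510 = 54.03 m³.
Food-to-microorganism ratio F/M = Q S₀ / (V X) = 12.4 × 1040 / (54.03 × 1510) = 0.1581 d⁻¹.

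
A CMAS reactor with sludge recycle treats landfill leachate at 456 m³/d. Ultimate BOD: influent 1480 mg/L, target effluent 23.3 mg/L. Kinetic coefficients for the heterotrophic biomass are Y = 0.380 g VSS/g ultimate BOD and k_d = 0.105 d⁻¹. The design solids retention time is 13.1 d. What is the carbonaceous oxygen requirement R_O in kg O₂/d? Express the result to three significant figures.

Observed yield with endogenous decay: Y_obs = Y / (1 + k_d·θ_c) = 0.380 / (1 + 0.105 × 13.1) = 0.380 / 2.375 = 0.1600 g VSS/g ultimate BOD.
Substrate removed = Q·(S₀ − S) = 456 m³/d × (1480 − 23.3) g/m³ = 6.64×10^5 g/d = 664.3 kg/d.
Biomass synthesised: P_X = Y_obs × 664.3 = 106.3 kg VSS/d.
R_O = Q·(S₀ − S) − 1.42·P_X = 664.3 − 1.42 × 106.3 = 513.4 kg O₂/d.

R_O ≈ 513 kg O₂/d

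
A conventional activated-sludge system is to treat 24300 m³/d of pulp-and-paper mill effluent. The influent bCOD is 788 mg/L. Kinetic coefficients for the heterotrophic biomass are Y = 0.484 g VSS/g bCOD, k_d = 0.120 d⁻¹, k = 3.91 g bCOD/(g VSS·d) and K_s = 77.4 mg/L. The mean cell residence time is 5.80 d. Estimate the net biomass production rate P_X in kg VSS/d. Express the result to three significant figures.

Effluent substrate depends only on kinetics and SRT: S = K_s(1 + k_d θ_c) / [θ_c(Yk − k_d) − 1] = 77.4 × (1 + 0.120 × 5.80) / [5.80 × (0.484 × 3.91 − 0.120) − 1] = 131.3 / 9.280 = 14.15 mg/L.
Y_obs = Y / (1 + k_d θ_c) = 0.484 / (1 + 0.120 × 5.80) = 0.484 / 1.696 = 0.2854.
Q·(S₀ − S) = 24300 × (788 − 14.1) × 10⁻³ = 18806 kg/d removed.
Net biomass production P_X = Y_obs × Q·(S₀ − S) = 0.2854 × 18806 = 5367 kg VSS/d.

P_X ≈ 5370 kg VSS/d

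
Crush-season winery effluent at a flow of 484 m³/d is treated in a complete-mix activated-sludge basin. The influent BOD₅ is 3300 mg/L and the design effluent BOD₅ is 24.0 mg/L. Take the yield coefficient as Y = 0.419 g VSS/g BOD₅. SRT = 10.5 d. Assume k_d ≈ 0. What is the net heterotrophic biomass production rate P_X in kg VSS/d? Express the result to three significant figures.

P_X ≈ 664 kg VSS/d

Since k_d ≈ 0, Y_obs = Y = 0.419 g VSS/g BOD₅.
Q·(S₀ − S) = 484 × (3300 − 24.0) × 10⁻³ = 1586 kg/d removed.
P_X = Y_obs · Q(S₀ − S) = 0.4190 × 1586 = 664.4 kg VSS/d.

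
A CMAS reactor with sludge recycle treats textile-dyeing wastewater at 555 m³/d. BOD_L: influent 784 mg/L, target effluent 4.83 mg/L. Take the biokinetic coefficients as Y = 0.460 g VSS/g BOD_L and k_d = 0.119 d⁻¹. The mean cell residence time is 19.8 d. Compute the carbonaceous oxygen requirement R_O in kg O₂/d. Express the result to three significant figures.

R_O ≈ 348 kg O₂/d

Observed yield with endogenous decay: Y_obs = Y / (1 + k_d·θ_c) = 0.460 / (1 + 0.119 × 19.8) = 0.460 / 3.356 = 0.1371 g VSS/g BOD_L.
Mass of BOD_L removed per day: Q(S₀ − S) = 555 × 779.2 g/m³ = 432.4 kg/d.
P_X = Y_obs·Q·(S₀ − S) = 0.1371 × 432.4 = 59.27 kg VSS/d.
Carbonaceous O₂ demand = substrate oxidised − cell-mass equivalent = 432.4 − 1.42 × 59.27 = 348.3 kg O₂/d.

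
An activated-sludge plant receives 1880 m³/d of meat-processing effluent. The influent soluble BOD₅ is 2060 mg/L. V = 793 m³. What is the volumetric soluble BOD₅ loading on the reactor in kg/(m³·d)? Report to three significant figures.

L_v ≈ 4.88 kg soluble BOD₅/(m³·d)

Applied soluble BOD₅ load per unit volume = Q·S₀/V = (1880 × 2060/1000)/793.0 = 4.884 kg soluble BOD₅·m⁻³·d⁻¹.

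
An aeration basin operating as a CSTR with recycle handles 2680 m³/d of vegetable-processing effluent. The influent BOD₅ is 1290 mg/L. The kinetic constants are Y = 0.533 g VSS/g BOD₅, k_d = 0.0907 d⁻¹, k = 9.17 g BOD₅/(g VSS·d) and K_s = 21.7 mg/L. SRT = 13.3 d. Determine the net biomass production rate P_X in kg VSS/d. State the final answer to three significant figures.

For a completely mixed reactor with recycle the Lawrence–McCarty relation gives S = K_s·(1 + k_d·θ_c) / [θ_c·(Y·k − k_d) − 1] = 21.7 × (1 + 0.0907 × 13.3) / [13.3 × (0.533 × 9.17 − 0.0907) − 1] = 47.88 / 62.80 = 0.7624 mg/L.
Correct the yield for decay: Y_obs = Y/(1 + k_d θ_c) = 0.533 / (1 + 0.0907 × 13.3) = 0.533 / 2.206 = 0.2416.
Substrate removed = Q·(S₀ − S) = 2680 m³/d × (1290 − 0.762) g/m³ = 3.46×10^6 g/d = 3455 kg/d.
P_X = Y_obs · Q(S₀ − S) = 0.2416 × 3455 = 834.7 kg VSS/d.

P_X ≈ 835 kg VSS/d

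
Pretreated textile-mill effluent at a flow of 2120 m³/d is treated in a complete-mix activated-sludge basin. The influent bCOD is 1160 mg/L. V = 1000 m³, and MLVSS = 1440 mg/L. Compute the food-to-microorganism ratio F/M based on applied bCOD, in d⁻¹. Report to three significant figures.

Food-to-microorganism ratio F/M = Q S₀ / (V X) = 2120 × 1160 / (1000 × 1440) = 1.708 d⁻¹.

F/M ≈ 1.71 d⁻¹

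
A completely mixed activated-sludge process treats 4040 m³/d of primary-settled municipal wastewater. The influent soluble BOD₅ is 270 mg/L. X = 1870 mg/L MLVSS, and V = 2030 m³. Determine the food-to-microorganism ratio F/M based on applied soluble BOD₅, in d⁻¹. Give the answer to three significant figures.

Food-to-microorganism ratio F/M = Q S₀ / (V X) = 4040 × 270 / (2030 × 1870) = 0.2873 d⁻¹.

F/M ≈ 0.287 d⁻¹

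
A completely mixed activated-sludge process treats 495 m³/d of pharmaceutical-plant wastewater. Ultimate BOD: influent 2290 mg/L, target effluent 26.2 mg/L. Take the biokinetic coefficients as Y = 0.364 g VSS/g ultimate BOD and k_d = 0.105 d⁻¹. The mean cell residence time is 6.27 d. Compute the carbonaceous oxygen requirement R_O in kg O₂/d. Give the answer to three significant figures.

Y_obs = Y / (1 + k_d θ_c) = 0.364 / (1 + 0.105 × 6.27) = 0.364 / 1.658 = 0.2195.
Q·(S₀ − S) = 495 × (2290 − 26.2) × 10⁻³ = 1121 kg/d removed.
Biomass synthesised: P_X = Y_obs × 1121 = 246.0 kg VSS/d.
R_O = Q·(S₀ − S) − 1.42·P_X = 1121 − 1.42 × 246.0 = 771.3 kg O₂/d.

R_O ≈ 771 kg O₂/d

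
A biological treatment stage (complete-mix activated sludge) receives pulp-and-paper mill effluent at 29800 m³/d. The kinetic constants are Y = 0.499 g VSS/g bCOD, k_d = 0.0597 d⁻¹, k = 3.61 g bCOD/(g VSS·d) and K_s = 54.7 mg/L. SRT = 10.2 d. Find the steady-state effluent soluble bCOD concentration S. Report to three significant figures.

S ≈ 5.25 mg/L

Effluent substrate depends only on kinetics and SRT: S = K_s(1 + k_d θ_c) / [θ_c(Yk − k_d) − 1] = 54.7 × (1 + 0.0597 × 10.2) / [10.2 × (0.499 × 3.61 − 0.0597) − 1] = 88.01 / 16.77 = 5.249 mg/L.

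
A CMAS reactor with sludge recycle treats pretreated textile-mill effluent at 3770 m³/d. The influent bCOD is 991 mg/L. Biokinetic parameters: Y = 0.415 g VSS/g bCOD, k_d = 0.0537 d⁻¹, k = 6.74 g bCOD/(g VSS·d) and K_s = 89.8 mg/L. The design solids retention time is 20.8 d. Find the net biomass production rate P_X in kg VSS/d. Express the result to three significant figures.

Effluent substrate depends only on kinetics and SRT: S = K_s(1 + k_d θ_c) / [θ_c(Yk − k_d) − 1] = 89.8 × (1 + 0.0537 × 20.8) / [20.8 × (0.415 × 6.74 − 0.0537) − 1] = 190.1 / 56.06 = 3.391 mg/L.
Correct the yield for decay: Y_obs = Y/(1 + k_d θ_c) = 0.415 / (1 + 0.0537 × 20.8) = 0.415 / 2.117 = 0.1960.
Substrate removed = Q·(S₀ − S) = 3770 m³/d × (991 − 3.39) g/m³ = 3.72×10^6 g/d = 3723 kg/d.
Net biomass production P_X = Y_obs × Q·(S₀ − S) = 0.1960 × 3723 = 729.9 kg VSS/d.

P_X ≈ 730 kg VSS/d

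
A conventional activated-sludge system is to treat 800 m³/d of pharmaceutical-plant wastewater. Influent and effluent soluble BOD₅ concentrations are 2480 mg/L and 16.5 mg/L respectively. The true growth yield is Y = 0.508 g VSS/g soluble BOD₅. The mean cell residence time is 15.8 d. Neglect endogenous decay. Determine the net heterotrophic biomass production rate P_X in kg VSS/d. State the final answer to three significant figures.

With endogenous decay neglected, the observed yield equals the true yield: Y_obs = Y = 0.508 g VSS/g soluble BOD₅.
Substrate removed = Q·(S₀ − S) = 800 m³/d × (2480 − 16.5) g/m³ = 1.97×10^6 g/d = 1971 kg/d.
P_X = Y_obs · Q(S₀ − S) = 0.5080 × 1971 = 1001 kg VSS/d.

P_X ≈ 1000 kg VSS/d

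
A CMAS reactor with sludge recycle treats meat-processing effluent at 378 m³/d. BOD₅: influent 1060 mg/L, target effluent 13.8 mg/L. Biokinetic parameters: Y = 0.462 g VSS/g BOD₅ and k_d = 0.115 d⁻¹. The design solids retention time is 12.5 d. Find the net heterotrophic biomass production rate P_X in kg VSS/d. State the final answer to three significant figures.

The observed yield is Y_obs = Y/(1 + k_d·θ_c) = 0.462 / (1 + 0.115 × 12.5) = 0.462 / 2.438 = 0.1895 g VSS per g BOD₅ removed.
Mass of BOD₅ removed per day: Q(S₀ − S) = 378 × 1046 g/m³ = 395.5 kg/d.
Biomass produced: P_X = Y_obs·Q·ΔS = 0.1895 × 395.5 ≈ 74.96 kg VSS/d.

P_X ≈ 75.0 kg VSS/d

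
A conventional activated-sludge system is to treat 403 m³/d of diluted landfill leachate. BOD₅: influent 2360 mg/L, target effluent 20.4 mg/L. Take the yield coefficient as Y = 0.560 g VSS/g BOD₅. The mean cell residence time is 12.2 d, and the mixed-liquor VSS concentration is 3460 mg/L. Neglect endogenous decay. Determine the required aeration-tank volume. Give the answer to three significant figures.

V ≈ 1860 m³

With k_d = 0 the design equation reduces to V = Y Q (S₀−S) θ_c / X = 0.560 × 403 × (2360 − 20.4) × 12.2 / 3460 = 1862 m³.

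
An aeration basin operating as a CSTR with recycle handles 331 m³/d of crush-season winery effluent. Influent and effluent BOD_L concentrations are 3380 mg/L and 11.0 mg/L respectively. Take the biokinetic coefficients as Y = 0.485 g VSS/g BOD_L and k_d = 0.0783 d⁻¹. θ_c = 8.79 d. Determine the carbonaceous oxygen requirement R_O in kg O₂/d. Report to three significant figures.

The observed yield is Y_obs = Y/(1 + k_d·θ_c) = 0.485 / (1 + 0.0783 × 8.79) = 0.485 / 1.688 = 0.2873 g VSS per g BOD_L removed.
Substrate removed = Q·(S₀ − S) = 331 m³/d × (3380 − 11.0) g/m³ = 1.12×10^6 g/d = 1115 kg/d.
P_X = Y_obs·Q·(S₀ − S) = 0.2873 × 1115 = 320.4 kg VSS/d.
Carbonaceous O₂ demand = substrate oxidised − cell-mass equivalent = 1115 − 1.42 × 320.4 = 660.2 kg O₂/d.

R_O ≈ 660 kg O₂/d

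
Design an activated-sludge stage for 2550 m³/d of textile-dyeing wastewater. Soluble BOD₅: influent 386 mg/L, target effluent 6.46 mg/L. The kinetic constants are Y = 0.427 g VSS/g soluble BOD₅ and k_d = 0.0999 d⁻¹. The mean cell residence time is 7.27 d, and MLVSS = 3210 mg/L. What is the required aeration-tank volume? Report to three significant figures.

V ≈ 542 m³

Rearranging the biomass balance for a CMAS with decay, V = Y·Q·ΔS·θ_c / [X·(1+k_d θ_c)] = 0.427 × 2550 × (386 − 6.46) × 7.27 / [3210 × (1 + 0.0999 × 7.27)] = 3×10^6 / 5541 = 542.2 m³.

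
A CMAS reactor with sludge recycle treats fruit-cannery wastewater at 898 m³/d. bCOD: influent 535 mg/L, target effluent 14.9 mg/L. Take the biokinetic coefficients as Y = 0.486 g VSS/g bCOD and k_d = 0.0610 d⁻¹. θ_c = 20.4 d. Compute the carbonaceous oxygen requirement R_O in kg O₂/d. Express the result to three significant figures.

The observed yield is Y_obs = Y/(1 + k_d·θ_c) = 0.486 / (1 + 0.0610 × 20.4) = 0.486 / 2.244 = 0.2165 g VSS per g bCOD removed.
Substrate removed = Q·(S₀ − S) = 898 m³/d × (535 − 14.9) g/m³ = 4.67×10^5 g/d = 467.0 kg/d.
P_X = Y_obs·Q·(S₀ − S) = 0.2165 × 467.0 = 101.1 kg VSS/d.
Carbonaceous O₂ demand = substrate oxidised − cell-mass equivalent = 467.0 − 1.42 × 101.1 = 323.4 kg O₂/d.

R_O ≈ 323 kg O₂/d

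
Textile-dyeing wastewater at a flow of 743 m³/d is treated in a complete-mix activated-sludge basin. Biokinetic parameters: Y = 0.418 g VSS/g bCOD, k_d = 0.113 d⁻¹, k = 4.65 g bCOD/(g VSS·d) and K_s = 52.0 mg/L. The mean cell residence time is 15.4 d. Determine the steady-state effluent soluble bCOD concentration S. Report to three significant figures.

S ≈ 5.24 mg/L

Effluent substrate depends only on kinetics and SRT: S = K_s(1 + k_d θ_c) / [θ_c(Yk − k_d) − 1] = 52.0 × (1 + 0.113 × 15.4) / [15.4 × (0.418 × 4.65 − 0.113) − 1] = 142.5 / 27.19 = 5.240 mg/L.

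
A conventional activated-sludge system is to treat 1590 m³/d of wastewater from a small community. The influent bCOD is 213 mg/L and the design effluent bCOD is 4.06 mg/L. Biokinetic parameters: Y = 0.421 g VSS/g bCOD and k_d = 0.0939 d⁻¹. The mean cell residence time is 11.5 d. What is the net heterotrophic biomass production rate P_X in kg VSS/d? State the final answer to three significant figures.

Correct the yield for decay: Y_obs = Y/(1 + k_d θ_c) = 0.421 / (1 + 0.0939 × 11.5) = 0.421 / 2.080 = 0.2024.
Substrate removed = Q·(S₀ − S) = 1590 m³/d × (213 − 4.06) g/m³ = 3.32×10^5 g/d = 332.2 kg/d.
Net biomass production P_X = Y_obs × Q·(S₀ − S) = 0.2024 × 332.2 = 67.25 kg VSS/d.

P_X ≈ 67.2 kg VSS/d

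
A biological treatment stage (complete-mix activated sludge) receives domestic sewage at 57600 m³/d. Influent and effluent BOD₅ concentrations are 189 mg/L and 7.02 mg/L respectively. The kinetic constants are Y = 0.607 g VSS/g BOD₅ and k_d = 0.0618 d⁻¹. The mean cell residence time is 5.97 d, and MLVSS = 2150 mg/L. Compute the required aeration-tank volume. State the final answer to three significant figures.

From the SRT design equation V = Y Q (S₀−S) θ_c / [X (1 + k_d θ_c)] = 0.607 × 57600 × (189 − 7.02) × 5.97 / [2150 × (1 + 0.0618 × 5.97)] = 3.8×10^7 / 2943 = 12906 m³.

V ≈ 12900 m³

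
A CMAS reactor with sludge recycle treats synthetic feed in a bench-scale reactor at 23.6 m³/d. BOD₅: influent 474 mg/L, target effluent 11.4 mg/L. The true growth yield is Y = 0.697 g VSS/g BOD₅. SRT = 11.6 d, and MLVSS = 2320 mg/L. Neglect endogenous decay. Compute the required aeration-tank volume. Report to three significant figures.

V ≈ 38.0 m³

Biomass mass balance (decay neglected): V·X = Y·Q·(S₀ − S)·θ_c, so V = 0.697 × 23.6 × (474 − 11.4) × 11.6 / 2320 = 38.05 m³.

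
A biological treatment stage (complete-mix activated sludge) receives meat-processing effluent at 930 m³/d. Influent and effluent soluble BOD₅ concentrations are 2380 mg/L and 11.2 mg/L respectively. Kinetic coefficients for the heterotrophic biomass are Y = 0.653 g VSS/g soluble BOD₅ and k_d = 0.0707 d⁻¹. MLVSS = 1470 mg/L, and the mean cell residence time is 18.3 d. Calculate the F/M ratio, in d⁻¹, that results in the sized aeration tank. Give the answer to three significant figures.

F/M ≈ 0.193 d⁻¹

From the SRT design equation V = Y Q (S₀−S) θ_c / [X (1 + k_d θ_c)] = 0.653 × 930 × (2380 − 11.2) × 18.3 / [1470 × (1 + 0.0707 × 18.3)] = 2.63×10^7 / 3372 = 7807 m³.
F/M = applied load / biomass = Q·S₀/(V·X) = 930 × 2380 / (7807 × 1470) = 0.1929 d⁻¹.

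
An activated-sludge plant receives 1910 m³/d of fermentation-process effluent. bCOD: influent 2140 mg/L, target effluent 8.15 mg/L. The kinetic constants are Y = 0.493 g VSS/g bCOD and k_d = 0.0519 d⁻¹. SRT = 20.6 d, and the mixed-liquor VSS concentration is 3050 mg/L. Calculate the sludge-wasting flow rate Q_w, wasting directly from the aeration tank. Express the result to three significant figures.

From the SRT design equation V = Y Q (S₀−S) θ_c / [X (1 + k_d θ_c)] = 0.493 × 1910 × (2140 − 8.15) × 20.6 / [3050 × (1 + 0.0519 × 20.6)] = 4.14×10^7 / 6311 = 6553 m³.
With mixed-liquor wasting, θ_c = V/Q_w, so Q_w = V/θ_c = 6553/20.6 = 318.1 m³/d.

Q_w ≈ 318 m³/d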